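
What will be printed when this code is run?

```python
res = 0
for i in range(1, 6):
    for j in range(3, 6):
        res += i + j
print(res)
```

i=1,j=3: res = 0+4 = 4
i=1,j=4: res = 4+5 = 9
i=1,j=5: res = 9+6 = 15
i=2,j=3: res = 15+5 = 20
i=2,j=4: res = 20+6 = 26
i=2,j=5: res = 26+7 = 33
i=3,j=3: res = 33+6 = 39
i=3,j=4: res = 39+7 = 46
i=3,j=5: res = 46+8 = 54
i=4,j=3: res = 54+7 = 61
i=4,j=4: res = 61+8 = 69
i=4,j=5: res = 69+9 = 78
i=5,j=3: res = 78+8 = 86
i=5,j=4: res = 86+9 = 95
i=5,j=5: res = 95+10 = 105

105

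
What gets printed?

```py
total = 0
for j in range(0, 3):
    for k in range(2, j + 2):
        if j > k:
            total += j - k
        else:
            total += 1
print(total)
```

j=1,k=2: not 1>2, total = 0+1 = 1
j=2,k=2: not 2>2, total = 1+1 = 2
j=2,k=3: not 2>3, total = 2+1 = 3

3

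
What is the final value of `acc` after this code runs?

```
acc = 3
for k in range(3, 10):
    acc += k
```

k=3: acc = 3+3 = 6
k=4: acc = 6+4 = 10
k=5: acc = 10+5 = 15
k=6: acc = 15+6 = 21
k=7: acc = 21+7 = 28
k=8: acc = 28+8 = 36
k=9: acc = 36+9 = 45

45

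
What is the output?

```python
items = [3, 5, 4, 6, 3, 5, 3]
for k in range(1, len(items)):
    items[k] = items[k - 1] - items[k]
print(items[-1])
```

-23

k=1: items[1] = 3-5 = -2 → [3, -2, 4, 6, 3, 5, 3]
k=2: items[2] = (-2)-4 = -6 → [3, -2, -6, 6, 3, 5, 3]
k=3: items[3] = (-6)-6 = -12 → [3, -2, -6, -12, 3, 5, 3]
k=4: items[4] = (-12)-3 = -15 → [3, -2, -6, -12, -15, 5, 3]
k=5: items[5] = (-15)-5 = -20 → [3, -2, -6, -12, -15, -20, 3]
k=6: items[6] = (-20)-3 = -23 → [3, -2, -6, -12, -15, -20, -23]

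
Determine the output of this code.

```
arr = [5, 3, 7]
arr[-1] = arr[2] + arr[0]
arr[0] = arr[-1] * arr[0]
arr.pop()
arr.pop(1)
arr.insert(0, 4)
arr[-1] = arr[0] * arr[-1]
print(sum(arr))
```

244

arr[-1] = arr[2]+arr[0] = 7+5 = 12 → [5, 3, 12]
arr[0] = arr[-1]*arr[0] = 12*5 = 60 → [60, 3, 12]
pop() removes 12 → [60, 3]
pop(1) removes 3 → [60]
insert 4 at 0 → [4, 60]
arr[-1] = arr[0]*arr[-1] = 4*60 = 240 → [4, 240]
sum = 244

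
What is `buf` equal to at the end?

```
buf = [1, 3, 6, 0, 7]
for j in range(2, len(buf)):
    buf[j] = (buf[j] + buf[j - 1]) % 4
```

[1, 3, 1, 1, 0]

j=2: buf[2] = (6+3)%4 = 1 → [1, 3, 1, 0, 7]
j=3: buf[3] = (0+1)%4 = 1 → [1, 3, 1, 1, 7]
j=4: buf[4] = (7+1)%4 = 0 → [1, 3, 1, 1, 0]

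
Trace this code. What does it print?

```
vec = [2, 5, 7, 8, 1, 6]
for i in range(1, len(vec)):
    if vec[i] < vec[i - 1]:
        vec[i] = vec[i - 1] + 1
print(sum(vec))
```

41

i=1: 5>=2, unchanged → [2, 5, 7, 8, 1, 6]
i=2: 7>=5, unchanged → [2, 5, 7, 8, 1, 6]
i=3: 8>=7, unchanged → [2, 5, 7, 8, 1, 6]
i=4: 1<8, vec[4] = 8+1 = 9 → [2, 5, 7, 8, 9, 6]
i=5: 6<9, vec[5] = 9+1 = 10 → [2, 5, 7, 8, 9, 10]
sum = 41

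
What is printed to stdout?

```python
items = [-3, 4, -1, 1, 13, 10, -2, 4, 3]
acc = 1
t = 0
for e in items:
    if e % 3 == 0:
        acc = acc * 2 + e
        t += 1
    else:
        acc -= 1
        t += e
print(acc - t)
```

e=-3: %3==0, acc = 1*2+(-3) = -1; t=1
e=4: not %3==0, acc = (-1)-1 = -2; t=5
e=-1: not %3==0, acc = (-2)-1 = -3; t=4
e=1: not %3==0, acc = (-3)-1 = -4; t=5
e=13: not %3==0, acc = (-4)-1 = -5; t=18
e=10: not %3==0, acc = (-5)-1 = -6; t=28
e=-2: not %3==0, acc = (-6)-1 = -7; t=26
e=4: not %3==0, acc = (-7)-1 = -8; t=30
e=3: %3==0, acc = (-8)*2+3 = -13; t=31
acc-t = (-13)-31 = -44

-44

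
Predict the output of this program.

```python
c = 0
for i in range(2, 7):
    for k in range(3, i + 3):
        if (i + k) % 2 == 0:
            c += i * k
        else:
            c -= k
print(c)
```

215

i=2,k=3: odd sum, c = 0-3 = -3
i=2,k=4: even sum, c = (-3)+8 = 5
i=3,k=3: even sum, c = 5+9 = 14
i=3,k=4: odd sum, c = 14-4 = 10
i=3,k=5: even sum, c = 10+15 = 25
i=4,k=3: odd sum, c = 25-3 = 22
i=4,k=4: even sum, c = 22+16 = 38
i=4,k=5: odd sum, c = 38-5 = 33
i=4,k=6: even sum, c = 33+24 = 57
i=5,k=3: even sum, c = 57+15 = 72
i=5,k=4: odd sum, c = 72-4 = 68
i=5,k=5: even sum, c = 68+25 = 93
i=5,k=6: odd sum, c = 93-6 = 87
i=5,k=7: even sum, c = 87+35 = 122
i=6,k=3: odd sum, c = 122-3 = 119
i=6,k=4: even sum, c = 119+24 = 143
i=6,k=5: odd sum, c = 143-5 = 138
i=6,k=6: even sum, c = 138+36 = 174
i=6,k=7: odd sum, c = 174-7 = 167
i=6,k=8: even sum, c = 167+48 = 215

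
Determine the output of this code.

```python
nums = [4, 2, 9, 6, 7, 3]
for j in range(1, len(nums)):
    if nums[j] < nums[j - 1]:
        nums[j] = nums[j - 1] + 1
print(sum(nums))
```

j=1: 2<4, nums[1] = 4+1 = 5 → [4, 5, 9, 6, 7, 3]
j=2: 9>=5, unchanged → [4, 5, 9, 6, 7, 3]
j=3: 6<9, nums[3] = 9+1 = 10 → [4, 5, 9, 10, 7, 3]
j=4: 7<10, nums[4] = 10+1 = 11 → [4, 5, 9, 10, 11, 3]
j=5: 3<11, nums[5] = 11+1 = 12 → [4, 5, 9, 10, 11, 12]
sum = 51

51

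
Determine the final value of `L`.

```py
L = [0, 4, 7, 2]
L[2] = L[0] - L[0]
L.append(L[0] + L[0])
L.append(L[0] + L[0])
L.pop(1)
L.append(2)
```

[0, 0, 2, 0, 0, 2]

L[2] = L[0]-L[0] = 0-0 = 0 → [0, 4, 0, 2]
append L[0]+L[0] = 0+0 = 0 → [0, 4, 0, 2, 0]
append L[0]+L[0] = 0+0 = 0 → [0, 4, 0, 2, 0, 0]
pop(1) removes 4 → [0, 0, 2, 0, 0]
append 2 → [0, 0, 2, 0, 0, 2]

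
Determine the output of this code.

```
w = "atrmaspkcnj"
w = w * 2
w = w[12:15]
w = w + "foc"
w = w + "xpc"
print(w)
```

repeat ×2 → 'atrmaspkcnjatrmaspkcnj'
slice [12:15] → 'trm'
+ 'foc' → 'trmfoc'
+ 'xpc' → 'trmfocxpc'

trmfocxpc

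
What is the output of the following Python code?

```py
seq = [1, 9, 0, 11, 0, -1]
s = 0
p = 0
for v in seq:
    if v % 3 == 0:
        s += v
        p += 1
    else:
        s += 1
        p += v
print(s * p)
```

168

v=1: not %3==0, s = 0+1 = 1; p=1
v=9: %3==0, s = 1+9 = 10; p=2
v=0: %3==0, s = 10+0 = 10; p=3
v=11: not %3==0, s = 10+1 = 11; p=14
v=0: %3==0, s = 11+0 = 11; p=15
v=-1: not %3==0, s = 11+1 = 12; p=14
s*p = 12*14 = 168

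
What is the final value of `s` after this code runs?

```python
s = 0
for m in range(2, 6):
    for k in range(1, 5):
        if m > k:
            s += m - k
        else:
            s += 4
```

m=2,k=1: 2>1, s = 0+1 = 1
m=2,k=2: not 2>2, s = 1+4 = 5
m=2,k=3: not 2>3, s = 5+4 = 9
m=2,k=4: not 2>4, s = 9+4 = 13
m=3,k=1: 3>1, s = 13+2 = 15
m=3,k=2: 3>2, s = 15+1 = 16
m=3,k=3: not 3>3, s = 16+4 = 20
m=3,k=4: not 3>4, s = 20+4 = 24
m=4,k=1: 4>1, s = 24+3 = 27
m=4,k=2: 4>2, s = 27+2 = 29
m=4,k=3: 4>3, s = 29+1 = 30
m=4,k=4: not 4>4, s = 30+4 = 34
m=5,k=1: 5>1, s = 34+4 = 38
m=5,k=2: 5>2, s = 38+3 = 41
m=5,k=3: 5>3, s = 41+2 = 43
m=5,k=4: 5>4, s = 43+1 = 44

44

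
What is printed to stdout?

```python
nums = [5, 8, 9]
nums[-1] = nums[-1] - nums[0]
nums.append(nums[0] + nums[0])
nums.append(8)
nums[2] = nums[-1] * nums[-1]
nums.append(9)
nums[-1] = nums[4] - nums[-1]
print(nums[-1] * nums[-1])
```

1

nums[-1] = nums[-1]-nums[0] = 9-5 = 4 → [5, 8, 4]
append nums[0]+nums[0] = 5+5 = 10 → [5, 8, 4, 10]
append 8 → [5, 8, 4, 10, 8]
nums[2] = nums[-1]*nums[-1] = 8*8 = 64 → [5, 8, 64, 10, 8]
append 9 → [5, 8, 64, 10, 8, 9]
nums[-1] = nums[4]-nums[-1] = 8-9 = -1 → [5, 8, 64, 10, 8, -1]
nums[-1]*nums[-1] = (-1)*(-1) = 1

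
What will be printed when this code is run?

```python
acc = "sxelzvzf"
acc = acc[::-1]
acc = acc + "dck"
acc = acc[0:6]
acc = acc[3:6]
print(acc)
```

reverse → 'fzvzlexs'
+ 'dck' → 'fzvzlexsdck'
slice [0:6] → 'fzvzle'
slice [3:6] → 'zle'

zle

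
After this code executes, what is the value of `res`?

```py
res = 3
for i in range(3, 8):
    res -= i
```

-22

i=3: res = 3-3 = 0
i=4: res = 0-4 = -4
i=5: res = (-4)-5 = -9
i=6: res = (-9)-6 = -15
i=7: res = (-15)-7 = -22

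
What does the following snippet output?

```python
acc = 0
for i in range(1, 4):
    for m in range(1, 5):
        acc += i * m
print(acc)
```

i=1,m=1: acc = 0+1 = 1
i=1,m=2: acc = 1+2 = 3
i=1,m=3: acc = 3+3 = 6
i=1,m=4: acc = 6+4 = 10
i=2,m=1: acc = 10+2 = 12
i=2,m=2: acc = 12+4 = 16
i=2,m=3: acc = 16+6 = 22
i=2,m=4: acc = 22+8 = 30
i=3,m=1: acc = 30+3 = 33
i=3,m=2: acc = 33+6 = 39
i=3,m=3: acc = 39+9 = 48
i=3,m=4: acc = 48+12 = 60

60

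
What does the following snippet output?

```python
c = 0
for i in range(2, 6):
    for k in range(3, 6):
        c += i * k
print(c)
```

168

i=2,k=3: c = 0+6 = 6
i=2,k=4: c = 6+8 = 14
i=2,k=5: c = 14+10 = 24
i=3,k=3: c = 24+9 = 33
i=3,k=4: c = 33+12 = 45
i=3,k=5: c = 45+15 = 60
i=4,k=3: c = 60+12 = 72
i=4,k=4: c = 72+16 = 88
i=4,k=5: c = 88+20 = 108
i=5,k=3: c = 108+15 = 123
i=5,k=4: c = 123+20 = 143
i=5,k=5: c = 143+25 = 168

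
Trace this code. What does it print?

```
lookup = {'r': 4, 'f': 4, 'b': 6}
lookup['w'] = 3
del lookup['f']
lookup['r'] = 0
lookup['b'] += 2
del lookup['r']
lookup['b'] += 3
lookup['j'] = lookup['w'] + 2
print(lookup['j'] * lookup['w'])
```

lookup['w'] = 3 → {'r': 4, 'f': 4, 'b': 6, 'w': 3}
del 'f' → {'r': 4, 'b': 6, 'w': 3}
lookup['r'] = 0 → {'r': 0, 'b': 6, 'w': 3}
lookup['b'] = 6+2 = 8 → {'r': 0, 'b': 8, 'w': 3}
del 'r' → {'b': 8, 'w': 3}
lookup['b'] = 8+3 = 11 → {'b': 11, 'w': 3}
lookup['j'] = lookup['w']+2 = 5 → {'b': 11, 'w': 3, 'j': 5}
lookup['j']*lookup['w'] = 5*3 = 15

15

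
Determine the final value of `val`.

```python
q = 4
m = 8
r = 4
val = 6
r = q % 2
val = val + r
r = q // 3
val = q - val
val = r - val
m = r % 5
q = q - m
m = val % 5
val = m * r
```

r = 4%2 = 0
val = 6+0 = 6
r = 4//3 = 1
val = 4-6 = -2
val = 1-(-2) = 3
m = 1%5 = 1
q = 4-1 = 3
m = 3%5 = 3
val = 3*1 = 3

3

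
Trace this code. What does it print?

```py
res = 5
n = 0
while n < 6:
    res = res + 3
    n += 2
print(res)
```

14

n=0: res = 5+3 = 8
n=2: res = 8+3 = 11
n=4: res = 11+3 = 14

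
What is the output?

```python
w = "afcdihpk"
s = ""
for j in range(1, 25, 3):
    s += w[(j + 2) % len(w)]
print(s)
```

dpfikcha

j=1: add w[3]='d' → 'd'
j=4: add w[6]='p' → 'dp'
j=7: add w[1]='f' → 'dpf'
j=10: add w[4]='i' → 'dpfi'
j=13: add w[7]='k' → 'dpfik'
j=16: add w[2]='c' → 'dpfikc'
j=19: add w[5]='h' → 'dpfikch'
j=22: add w[0]='a' → 'dpfikcha'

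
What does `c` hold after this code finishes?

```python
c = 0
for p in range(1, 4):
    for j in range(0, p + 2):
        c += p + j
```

45

p=1,j=0: c = 0+1 = 1
p=1,j=1: c = 1+2 = 3
p=1,j=2: c = 3+3 = 6
p=2,j=0: c = 6+2 = 8
p=2,j=1: c = 8+3 = 11
p=2,j=2: c = 11+4 = 15
p=2,j=3: c = 15+5 = 20
p=3,j=0: c = 20+3 = 23
p=3,j=1: c = 23+4 = 27
p=3,j=2: c = 27+5 = 32
p=3,j=3: c = 32+6 = 38
p=3,j=4: c = 38+7 = 45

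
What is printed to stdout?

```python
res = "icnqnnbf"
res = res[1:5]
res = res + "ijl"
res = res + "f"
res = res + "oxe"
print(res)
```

cnqnijlfoxe

slice [1:5] → 'cnqn'
+ 'ijl' → 'cnqnijl'
+ 'f' → 'cnqnijlf'
+ 'oxe' → 'cnqnijlfoxe'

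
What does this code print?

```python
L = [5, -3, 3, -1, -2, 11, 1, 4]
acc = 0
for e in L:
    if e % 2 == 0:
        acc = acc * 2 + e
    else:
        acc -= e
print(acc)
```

-40

e=5: not even, acc = 0-5 = -5
e=-3: not even, acc = (-5)-(-3) = -2
e=3: not even, acc = (-2)-3 = -5
e=-1: not even, acc = (-5)-(-1) = -4
e=-2: even, acc = (-4)*2+(-2) = -10
e=11: not even, acc = (-10)-11 = -21
e=1: not even, acc = (-21)-1 = -22
e=4: even, acc = (-22)*2+4 = -40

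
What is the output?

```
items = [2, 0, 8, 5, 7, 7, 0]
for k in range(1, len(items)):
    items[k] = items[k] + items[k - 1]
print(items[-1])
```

k=1: items[1] = 0+2 = 2 → [2, 2, 8, 5, 7, 7, 0]
k=2: items[2] = 8+2 = 10 → [2, 2, 10, 5, 7, 7, 0]
k=3: items[3] = 5+10 = 15 → [2, 2, 10, 15, 7, 7, 0]
k=4: items[4] = 7+15 = 22 → [2, 2, 10, 15, 22, 7, 0]
k=5: items[5] = 7+22 = 29 → [2, 2, 10, 15, 22, 29, 0]
k=6: items[6] = 0+29 = 29 → [2, 2, 10, 15, 22, 29, 29]

29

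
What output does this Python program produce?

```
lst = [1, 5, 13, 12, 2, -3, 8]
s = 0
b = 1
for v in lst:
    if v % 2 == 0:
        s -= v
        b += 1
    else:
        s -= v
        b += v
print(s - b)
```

-58

v=1: not even, s = 0-1 = -1; b=2
v=5: not even, s = (-1)-5 = -6; b=7
v=13: not even, s = (-6)-13 = -19; b=20
v=12: even, s = (-19)-12 = -31; b=21
v=2: even, s = (-31)-2 = -33; b=22
v=-3: not even, s = (-33)-(-3) = -30; b=19
v=8: even, s = (-30)-8 = -38; b=20
s-b = (-38)-20 = -58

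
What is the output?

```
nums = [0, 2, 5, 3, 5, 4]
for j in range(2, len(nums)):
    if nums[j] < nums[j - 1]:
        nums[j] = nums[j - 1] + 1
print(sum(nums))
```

28

j=2: 5>=2, unchanged → [0, 2, 5, 3, 5, 4]
j=3: 3<5, nums[3] = 5+1 = 6 → [0, 2, 5, 6, 5, 4]
j=4: 5<6, nums[4] = 6+1 = 7 → [0, 2, 5, 6, 7, 4]
j=5: 4<7, nums[5] = 7+1 = 8 → [0, 2, 5, 6, 7, 8]
sum = 28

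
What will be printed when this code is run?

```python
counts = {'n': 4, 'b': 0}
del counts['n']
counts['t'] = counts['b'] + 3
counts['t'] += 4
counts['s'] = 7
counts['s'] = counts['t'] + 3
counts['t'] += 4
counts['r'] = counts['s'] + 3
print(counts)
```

{'b': 0, 't': 11, 's': 10, 'r': 13}

del 'n' → {'b': 0}
counts['t'] = counts['b']+3 = 3 → {'b': 0, 't': 3}
counts['t'] = 3+4 = 7 → {'b': 0, 't': 7}
counts['s'] = 7 → {'b': 0, 't': 7, 's': 7}
counts['s'] = counts['t']+3 = 10 → {'b': 0, 't': 7, 's': 10}
counts['t'] = 7+4 = 11 → {'b': 0, 't': 11, 's': 10}
counts['r'] = counts['s']+3 = 13 → {'b': 0, 't': 11, 's': 10, 'r': 13}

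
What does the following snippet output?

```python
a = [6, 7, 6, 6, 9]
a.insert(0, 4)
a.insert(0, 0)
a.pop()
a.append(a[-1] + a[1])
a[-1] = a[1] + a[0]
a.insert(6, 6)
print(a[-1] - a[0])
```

4

insert 4 at 0 → [4, 6, 7, 6, 6, 9]
insert 0 at 0 → [0, 4, 6, 7, 6, 6, 9]
pop() removes 9 → [0, 4, 6, 7, 6, 6]
append a[-1]+a[1] = 6+4 = 10 → [0, 4, 6, 7, 6, 6, 10]
a[-1] = a[1]+a[0] = 4+0 = 4 → [0, 4, 6, 7, 6, 6, 4]
insert 6 at 6 → [0, 4, 6, 7, 6, 6, 6, 4]
a[-1]-a[0] = 4-0 = 4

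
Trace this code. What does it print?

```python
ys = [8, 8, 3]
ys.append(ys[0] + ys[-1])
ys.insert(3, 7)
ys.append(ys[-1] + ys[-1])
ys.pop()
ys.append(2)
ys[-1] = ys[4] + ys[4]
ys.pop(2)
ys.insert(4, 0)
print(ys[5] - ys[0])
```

append ys[0]+ys[-1] = 8+3 = 11 → [8, 8, 3, 11]
insert 7 at 3 → [8, 8, 3, 7, 11]
append ys[-1]+ys[-1] = 11+11 = 22 → [8, 8, 3, 7, 11, 22]
pop() removes 22 → [8, 8, 3, 7, 11]
append 2 → [8, 8, 3, 7, 11, 2]
ys[-1] = ys[4]+ys[4] = 11+11 = 22 → [8, 8, 3, 7, 11, 22]
pop(2) removes 3 → [8, 8, 7, 11, 22]
insert 0 at 4 → [8, 8, 7, 11, 0, 22]
ys[5]-ys[0] = 22-8 = 14

14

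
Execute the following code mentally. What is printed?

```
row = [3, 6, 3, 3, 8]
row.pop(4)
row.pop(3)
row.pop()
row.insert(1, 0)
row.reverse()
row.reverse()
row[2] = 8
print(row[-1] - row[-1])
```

0

pop(4) removes 8 → [3, 6, 3, 3]
pop(3) removes 3 → [3, 6, 3]
pop() removes 3 → [3, 6]
insert 0 at 1 → [3, 0, 6]
reverse → [6, 0, 3]
reverse → [3, 0, 6]
row[2] = 8 → [3, 0, 8]
row[-1]-row[-1] = 8-8 = 0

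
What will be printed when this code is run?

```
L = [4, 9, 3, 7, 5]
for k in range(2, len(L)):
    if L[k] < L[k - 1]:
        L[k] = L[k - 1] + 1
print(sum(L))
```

46

k=2: 3<9, L[2] = 9+1 = 10 → [4, 9, 10, 7, 5]
k=3: 7<10, L[3] = 10+1 = 11 → [4, 9, 10, 11, 5]
k=4: 5<11, L[4] = 11+1 = 12 → [4, 9, 10, 11, 12]
sum = 46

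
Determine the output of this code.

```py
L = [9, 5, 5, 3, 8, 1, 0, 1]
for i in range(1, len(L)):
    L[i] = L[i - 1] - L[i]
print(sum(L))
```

-44

i=1: L[1] = 9-5 = 4 → [9, 4, 5, 3, 8, 1, 0, 1]
i=2: L[2] = 4-5 = -1 → [9, 4, -1, 3, 8, 1, 0, 1]
i=3: L[3] = (-1)-3 = -4 → [9, 4, -1, -4, 8, 1, 0, 1]
i=4: L[4] = (-4)-8 = -12 → [9, 4, -1, -4, -12, 1, 0, 1]
i=5: L[5] = (-12)-1 = -13 → [9, 4, -1, -4, -12, -13, 0, 1]
i=6: L[6] = (-13)-0 = -13 → [9, 4, -1, -4, -12, -13, -13, 1]
i=7: L[7] = (-13)-1 = -14 → [9, 4, -1, -4, -12, -13, -13, -14]
sum = -44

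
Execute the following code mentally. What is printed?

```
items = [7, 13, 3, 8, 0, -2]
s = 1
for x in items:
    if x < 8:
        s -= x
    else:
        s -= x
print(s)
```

x=7: <8, s = 1-7 = -6
x=13: not <8, s = (-6)-13 = -19
x=3: <8, s = (-19)-3 = -22
x=8: not <8, s = (-22)-8 = -30
x=0: <8, s = (-30)-0 = -30
x=-2: <8, s = (-30)-(-2) = -28

-28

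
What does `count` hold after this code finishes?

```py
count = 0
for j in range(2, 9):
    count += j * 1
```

35

j=2: count = 0+2*1 = 2
j=3: count = 2+3*1 = 5
j=4: count = 5+4*1 = 9
j=5: count = 9+5*1 = 14
j=6: count = 14+6*1 = 20
j=7: count = 20+7*1 = 27
j=8: count = 27+8*1 = 35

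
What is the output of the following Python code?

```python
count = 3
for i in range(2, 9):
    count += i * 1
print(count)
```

i=2: count = 3+2*1 = 5
i=3: count = 5+3*1 = 8
i=4: count = 8+4*1 = 12
i=5: count = 12+5*1 = 17
i=6: count = 17+6*1 = 23
i=7: count = 23+7*1 = 30
i=8: count = 30+8*1 = 38

38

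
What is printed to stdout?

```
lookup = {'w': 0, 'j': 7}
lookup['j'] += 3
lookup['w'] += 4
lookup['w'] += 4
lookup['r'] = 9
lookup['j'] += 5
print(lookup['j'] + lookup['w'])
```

23

lookup['j'] = 7+3 = 10 → {'w': 0, 'j': 10}
lookup['w'] = 0+4 = 4 → {'w': 4, 'j': 10}
lookup['w'] = 4+4 = 8 → {'w': 8, 'j': 10}
lookup['r'] = 9 → {'w': 8, 'j': 10, 'r': 9}
lookup['j'] = 10+5 = 15 → {'w': 8, 'j': 15, 'r': 9}
lookup['j']+lookup['w'] = 15+8 = 23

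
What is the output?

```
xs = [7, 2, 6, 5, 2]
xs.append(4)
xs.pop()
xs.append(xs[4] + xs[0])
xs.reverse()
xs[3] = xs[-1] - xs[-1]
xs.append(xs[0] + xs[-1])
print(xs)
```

append 4 → [7, 2, 6, 5, 2, 4]
pop() removes 4 → [7, 2, 6, 5, 2]
append xs[4]+xs[0] = 2+7 = 9 → [7, 2, 6, 5, 2, 9]
reverse → [9, 2, 5, 6, 2, 7]
xs[3] = xs[-1]-xs[-1] = 7-7 = 0 → [9, 2, 5, 0, 2, 7]
append xs[0]+xs[-1] = 9+7 = 16 → [9, 2, 5, 0, 2, 7, 16]

[9, 2, 5, 0, 2, 7, 16]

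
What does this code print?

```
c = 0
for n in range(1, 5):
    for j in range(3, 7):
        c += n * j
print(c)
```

n=1,j=3: c = 0+3 = 3
n=1,j=4: c = 3+4 = 7
n=1,j=5: c = 7+5 = 12
n=1,j=6: c = 12+6 = 18
n=2,j=3: c = 18+6 = 24
n=2,j=4: c = 24+8 = 32
n=2,j=5: c = 32+10 = 42
n=2,j=6: c = 42+12 = 54
n=3,j=3: c = 54+9 = 63
n=3,j=4: c = 63+12 = 75
n=3,j=5: c = 75+15 = 90
n=3,j=6: c = 90+18 = 108
n=4,j=3: c = 108+12 = 120
n=4,j=4: c = 120+16 = 136
n=4,j=5: c = 136+20 = 156
n=4,j=6: c = 156+24 = 180

180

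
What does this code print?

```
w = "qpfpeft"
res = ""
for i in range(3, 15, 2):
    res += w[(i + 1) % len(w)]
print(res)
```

etppfq

i=3: add w[4]='e' → 'e'
i=5: add w[6]='t' → 'et'
i=7: add w[1]='p' → 'etp'
i=9: add w[3]='p' → 'etpp'
i=11: add w[5]='f' → 'etppf'
i=13: add w[0]='q' → 'etppfq'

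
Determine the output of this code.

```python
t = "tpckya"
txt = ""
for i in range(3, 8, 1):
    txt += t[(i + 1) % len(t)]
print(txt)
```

yatpc

i=3: add t[4]='y' → 'y'
i=4: add t[5]='a' → 'ya'
i=5: add t[0]='t' → 'yat'
i=6: add t[1]='p' → 'yatp'
i=7: add t[2]='c' → 'yatpc'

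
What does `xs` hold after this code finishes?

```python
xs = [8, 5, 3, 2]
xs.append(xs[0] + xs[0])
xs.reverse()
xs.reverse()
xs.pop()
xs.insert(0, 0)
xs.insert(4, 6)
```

[0, 8, 5, 3, 6, 2]

append xs[0]+xs[0] = 8+8 = 16 → [8, 5, 3, 2, 16]
reverse → [16, 2, 3, 5, 8]
reverse → [8, 5, 3, 2, 16]
pop() removes 16 → [8, 5, 3, 2]
insert 0 at 0 → [0, 8, 5, 3, 2]
insert 6 at 4 → [0, 8, 5, 3, 6, 2]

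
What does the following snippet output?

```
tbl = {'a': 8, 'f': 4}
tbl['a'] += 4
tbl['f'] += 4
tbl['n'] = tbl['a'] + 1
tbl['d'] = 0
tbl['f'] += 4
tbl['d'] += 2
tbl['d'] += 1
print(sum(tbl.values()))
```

tbl['a'] = 8+4 = 12 → {'a': 12, 'f': 4}
tbl['f'] = 4+4 = 8 → {'a': 12, 'f': 8}
tbl['n'] = tbl['a']+1 = 13 → {'a': 12, 'f': 8, 'n': 13}
tbl['d'] = 0 → {'a': 12, 'f': 8, 'n': 13, 'd': 0}
tbl['f'] = 8+4 = 12 → {'a': 12, 'f': 12, 'n': 13, 'd': 0}
tbl['d'] = 0+2 = 2 → {'a': 12, 'f': 12, 'n': 13, 'd': 2}
tbl['d'] = 2+1 = 3 → {'a': 12, 'f': 12, 'n': 13, 'd': 3}
sum of values = 40

40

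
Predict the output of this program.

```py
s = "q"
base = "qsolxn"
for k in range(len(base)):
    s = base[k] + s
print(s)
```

nxlosqq

k=0: prepend 'q' → 'qq'
k=1: prepend 's' → 'sqq'
k=2: prepend 'o' → 'osqq'
k=3: prepend 'l' → 'losqq'
k=4: prepend 'x' → 'xlosqq'
k=5: prepend 'n' → 'nxlosqq'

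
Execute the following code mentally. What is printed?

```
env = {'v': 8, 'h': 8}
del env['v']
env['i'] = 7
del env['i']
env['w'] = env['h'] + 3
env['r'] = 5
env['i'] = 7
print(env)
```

{'h': 8, 'w': 11, 'r': 5, 'i': 7}

del 'v' → {'h': 8}
env['i'] = 7 → {'h': 8, 'i': 7}
del 'i' → {'h': 8}
env['w'] = env['h']+3 = 11 → {'h': 8, 'w': 11}
env['r'] = 5 → {'h': 8, 'w': 11, 'r': 5}
env['i'] = 7 → {'h': 8, 'w': 11, 'r': 5, 'i': 7}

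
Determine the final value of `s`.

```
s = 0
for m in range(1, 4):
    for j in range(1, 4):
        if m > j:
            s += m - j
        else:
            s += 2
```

m=1,j=1: not 1>1, s = 0+2 = 2
m=1,j=2: not 1>2, s = 2+2 = 4
m=1,j=3: not 1>3, s = 4+2 = 6
m=2,j=1: 2>1, s = 6+1 = 7
m=2,j=2: not 2>2, s = 7+2 = 9
m=2,j=3: not 2>3, s = 9+2 = 11
m=3,j=1: 3>1, s = 11+2 = 13
m=3,j=2: 3>2, s = 13+1 = 14
m=3,j=3: not 3>3, s = 14+2 = 16

16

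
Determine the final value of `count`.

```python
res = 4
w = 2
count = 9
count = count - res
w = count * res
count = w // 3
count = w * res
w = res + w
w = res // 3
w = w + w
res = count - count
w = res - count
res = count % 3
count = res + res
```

4

count = 9-4 = 5
w = 5*4 = 20
count = 20//3 = 6
count = 20*4 = 80
w = 4+20 = 24
w = 4//3 = 1
w = 1+1 = 2
res = 80-80 = 0
w = 0-80 = -80
res = 80%3 = 2
count = 2+2 = 4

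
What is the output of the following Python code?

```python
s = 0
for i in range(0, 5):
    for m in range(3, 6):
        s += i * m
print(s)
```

120

i=0,m=3: s = 0+0 = 0
i=0,m=4: s = 0+0 = 0
i=0,m=5: s = 0+0 = 0
i=1,m=3: s = 0+3 = 3
i=1,m=4: s = 3+4 = 7
i=1,m=5: s = 7+5 = 12
i=2,m=3: s = 12+6 = 18
i=2,m=4: s = 18+8 = 26
i=2,m=5: s = 26+10 = 36
i=3,m=3: s = 36+9 = 45
i=3,m=4: s = 45+12 = 57
i=3,m=5: s = 57+15 = 72
i=4,m=3: s = 72+12 = 84
i=4,m=4: s = 84+16 = 100
i=4,m=5: s = 100+20 = 120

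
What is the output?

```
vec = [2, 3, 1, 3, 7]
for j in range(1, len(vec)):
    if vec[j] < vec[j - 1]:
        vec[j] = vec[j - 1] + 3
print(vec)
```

j=1: 3>=2, unchanged → [2, 3, 1, 3, 7]
j=2: 1<3, vec[2] = 3+3 = 6 → [2, 3, 6, 3, 7]
j=3: 3<6, vec[3] = 6+3 = 9 → [2, 3, 6, 9, 7]
j=4: 7<9, vec[4] = 9+3 = 12 → [2, 3, 6, 9, 12]

[2, 3, 6, 9, 12]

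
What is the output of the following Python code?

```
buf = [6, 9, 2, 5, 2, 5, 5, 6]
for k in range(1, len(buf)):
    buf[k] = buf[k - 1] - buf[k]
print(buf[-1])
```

-28

k=1: buf[1] = 6-9 = -3 → [6, -3, 2, 5, 2, 5, 5, 6]
k=2: buf[2] = (-3)-2 = -5 → [6, -3, -5, 5, 2, 5, 5, 6]
k=3: buf[3] = (-5)-5 = -10 → [6, -3, -5, -10, 2, 5, 5, 6]
k=4: buf[4] = (-10)-2 = -12 → [6, -3, -5, -10, -12, 5, 5, 6]
k=5: buf[5] = (-12)-5 = -17 → [6, -3, -5, -10, -12, -17, 5, 6]
k=6: buf[6] = (-17)-5 = -22 → [6, -3, -5, -10, -12, -17, -22, 6]
k=7: buf[7] = (-22)-6 = -28 → [6, -3, -5, -10, -12, -17, -22, -28]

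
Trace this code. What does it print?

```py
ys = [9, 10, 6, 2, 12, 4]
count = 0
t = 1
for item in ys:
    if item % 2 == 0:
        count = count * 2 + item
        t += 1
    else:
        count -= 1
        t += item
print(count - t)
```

197

item=9: not even, count = 0-1 = -1; t=10
item=10: even, count = (-1)*2+10 = 8; t=11
item=6: even, count = 8*2+6 = 22; t=12
item=2: even, count = 22*2+2 = 46; t=13
item=12: even, count = 46*2+12 = 104; t=14
item=4: even, count = 104*2+4 = 212; t=15
count-t = 212-15 = 197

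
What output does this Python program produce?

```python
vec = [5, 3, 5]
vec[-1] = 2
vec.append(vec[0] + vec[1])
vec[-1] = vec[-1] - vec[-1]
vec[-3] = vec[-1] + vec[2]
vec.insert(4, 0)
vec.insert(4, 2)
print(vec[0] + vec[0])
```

vec[-1] = 2 → [5, 3, 2]
append vec[0]+vec[1] = 5+3 = 8 → [5, 3, 2, 8]
vec[-1] = vec[-1]-vec[-1] = 8-8 = 0 → [5, 3, 2, 0]
vec[-3] = vec[-1]+vec[2] = 0+2 = 2 → [5, 2, 2, 0]
insert 0 at 4 → [5, 2, 2, 0, 0]
insert 2 at 4 → [5, 2, 2, 0, 2, 0]
vec[0]+vec[0] = 5+5 = 10

10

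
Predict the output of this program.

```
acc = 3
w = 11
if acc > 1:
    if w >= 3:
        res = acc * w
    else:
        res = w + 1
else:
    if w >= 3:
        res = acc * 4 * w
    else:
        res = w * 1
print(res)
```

acc=3, w=11
acc > 1 is True; w >= 3 is True
→ res = acc * w = 33

33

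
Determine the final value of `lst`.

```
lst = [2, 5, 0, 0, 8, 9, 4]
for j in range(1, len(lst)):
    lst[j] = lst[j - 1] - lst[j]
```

[2, -3, -3, -3, -11, -20, -24]

j=1: lst[1] = 2-5 = -3 → [2, -3, 0, 0, 8, 9, 4]
j=2: lst[2] = (-3)-0 = -3 → [2, -3, -3, 0, 8, 9, 4]
j=3: lst[3] = (-3)-0 = -3 → [2, -3, -3, -3, 8, 9, 4]
j=4: lst[4] = (-3)-8 = -11 → [2, -3, -3, -3, -11, 9, 4]
j=5: lst[5] = (-11)-9 = -20 → [2, -3, -3, -3, -11, -20, 4]
j=6: lst[6] = (-20)-4 = -24 → [2, -3, -3, -3, -11, -20, -24]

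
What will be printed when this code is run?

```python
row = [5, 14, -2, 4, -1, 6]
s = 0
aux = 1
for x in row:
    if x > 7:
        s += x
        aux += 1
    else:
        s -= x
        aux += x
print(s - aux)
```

x=5: not >7, s = 0-5 = -5; aux=6
x=14: >7, s = (-5)+14 = 9; aux=7
x=-2: not >7, s = 9-(-2) = 11; aux=5
x=4: not >7, s = 11-4 = 7; aux=9
x=-1: not >7, s = 7-(-1) = 8; aux=8
x=6: not >7, s = 8-6 = 2; aux=14
s-aux = 2-14 = -12

-12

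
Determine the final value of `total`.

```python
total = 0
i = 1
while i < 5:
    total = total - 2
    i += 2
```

i=1: total = 0-2 = -2
i=3: total = (-2)-2 = -4

-4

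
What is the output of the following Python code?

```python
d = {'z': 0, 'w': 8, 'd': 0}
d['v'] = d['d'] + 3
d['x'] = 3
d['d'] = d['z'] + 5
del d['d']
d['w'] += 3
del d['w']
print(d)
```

d['v'] = d['d']+3 = 3 → {'z': 0, 'w': 8, 'd': 0, 'v': 3}
d['x'] = 3 → {'z': 0, 'w': 8, 'd': 0, 'v': 3, 'x': 3}
d['d'] = d['z']+5 = 5 → {'z': 0, 'w': 8, 'd': 5, 'v': 3, 'x': 3}
del 'd' → {'z': 0, 'w': 8, 'v': 3, 'x': 3}
d['w'] = 8+3 = 11 → {'z': 0, 'w': 11, 'v': 3, 'x': 3}
del 'w' → {'z': 0, 'v': 3, 'x': 3}

{'z': 0, 'v': 3, 'x': 3}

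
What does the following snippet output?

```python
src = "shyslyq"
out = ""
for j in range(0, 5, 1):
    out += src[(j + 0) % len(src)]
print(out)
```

shysl

j=0: add src[0]='s' → 's'
j=1: add src[1]='h' → 'sh'
j=2: add src[2]='y' → 'shy'
j=3: add src[3]='s' → 'shys'
j=4: add src[4]='l' → 'shysl'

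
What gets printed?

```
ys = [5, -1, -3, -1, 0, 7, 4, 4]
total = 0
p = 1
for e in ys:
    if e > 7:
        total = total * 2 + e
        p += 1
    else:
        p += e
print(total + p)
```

e=5: not >7; p=6
e=-1: not >7; p=5
e=-3: not >7; p=2
e=-1: not >7; p=1
e=0: not >7; p=1
e=7: not >7; p=8
e=4: not >7; p=12
e=4: not >7; p=16
total+p = 0+16 = 16

16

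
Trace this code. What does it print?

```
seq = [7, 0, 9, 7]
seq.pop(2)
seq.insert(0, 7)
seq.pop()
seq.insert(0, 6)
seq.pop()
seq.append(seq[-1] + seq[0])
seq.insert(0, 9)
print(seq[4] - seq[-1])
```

pop(2) removes 9 → [7, 0, 7]
insert 7 at 0 → [7, 7, 0, 7]
pop() removes 7 → [7, 7, 0]
insert 6 at 0 → [6, 7, 7, 0]
pop() removes 0 → [6, 7, 7]
append seq[-1]+seq[0] = 7+6 = 13 → [6, 7, 7, 13]
insert 9 at 0 → [9, 6, 7, 7, 13]
seq[4]-seq[-1] = 13-13 = 0

0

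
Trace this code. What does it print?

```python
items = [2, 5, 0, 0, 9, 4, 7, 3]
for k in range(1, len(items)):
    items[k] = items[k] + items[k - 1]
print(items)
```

[2, 7, 7, 7, 16, 20, 27, 30]

k=1: items[1] = 5+2 = 7 → [2, 7, 0, 0, 9, 4, 7, 3]
k=2: items[2] = 0+7 = 7 → [2, 7, 7, 0, 9, 4, 7, 3]
k=3: items[3] = 0+7 = 7 → [2, 7, 7, 7, 9, 4, 7, 3]
k=4: items[4] = 9+7 = 16 → [2, 7, 7, 7, 16, 4, 7, 3]
k=5: items[5] = 4+16 = 20 → [2, 7, 7, 7, 16, 20, 7, 3]
k=6: items[6] = 7+20 = 27 → [2, 7, 7, 7, 16, 20, 27, 3]
k=7: items[7] = 3+27 = 30 → [2, 7, 7, 7, 16, 20, 27, 30]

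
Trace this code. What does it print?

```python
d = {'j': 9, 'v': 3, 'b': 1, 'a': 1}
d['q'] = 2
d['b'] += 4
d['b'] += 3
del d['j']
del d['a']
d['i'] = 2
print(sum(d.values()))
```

d['q'] = 2 → {'j': 9, 'v': 3, 'b': 1, 'a': 1, 'q': 2}
d['b'] = 1+4 = 5 → {'j': 9, 'v': 3, 'b': 5, 'a': 1, 'q': 2}
d['b'] = 5+3 = 8 → {'j': 9, 'v': 3, 'b': 8, 'a': 1, 'q': 2}
del 'j' → {'v': 3, 'b': 8, 'a': 1, 'q': 2}
del 'a' → {'v': 3, 'b': 8, 'q': 2}
d['i'] = 2 → {'v': 3, 'b': 8, 'q': 2, 'i': 2}
sum of values = 15

15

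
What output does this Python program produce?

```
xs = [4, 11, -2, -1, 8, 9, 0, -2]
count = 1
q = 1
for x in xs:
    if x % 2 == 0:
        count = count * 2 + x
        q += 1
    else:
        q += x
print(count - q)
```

x=4: even, count = 1*2+4 = 6; q=2
x=11: not even; q=13
x=-2: even, count = 6*2+(-2) = 10; q=14
x=-1: not even; q=13
x=8: even, count = 10*2+8 = 28; q=14
x=9: not even; q=23
x=0: even, count = 28*2+0 = 56; q=24
x=-2: even, count = 56*2+(-2) = 110; q=25
count-q = 110-25 = 85

85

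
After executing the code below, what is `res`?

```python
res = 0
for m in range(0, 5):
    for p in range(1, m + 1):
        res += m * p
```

65

m=1,p=1: res = 0+1 = 1
m=2,p=1: res = 1+2 = 3
m=2,p=2: res = 3+4 = 7
m=3,p=1: res = 7+3 = 10
m=3,p=2: res = 10+6 = 16
m=3,p=3: res = 16+9 = 25
m=4,p=1: res = 25+4 = 29
m=4,p=2: res = 29+8 = 37
m=4,p=3: res = 37+12 = 49
m=4,p=4: res = 49+16 = 65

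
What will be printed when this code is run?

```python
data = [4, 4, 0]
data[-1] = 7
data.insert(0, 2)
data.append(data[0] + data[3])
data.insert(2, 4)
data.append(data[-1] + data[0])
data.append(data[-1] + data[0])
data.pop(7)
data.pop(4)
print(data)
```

data[-1] = 7 → [4, 4, 7]
insert 2 at 0 → [2, 4, 4, 7]
append data[0]+data[3] = 2+7 = 9 → [2, 4, 4, 7, 9]
insert 4 at 2 → [2, 4, 4, 4, 7, 9]
append data[-1]+data[0] = 9+2 = 11 → [2, 4, 4, 4, 7, 9, 11]
append data[-1]+data[0] = 11+2 = 13 → [2, 4, 4, 4, 7, 9, 11, 13]
pop(7) removes 13 → [2, 4, 4, 4, 7, 9, 11]
pop(4) removes 7 → [2, 4, 4, 4, 9, 11]

[2, 4, 4, 4, 9, 11]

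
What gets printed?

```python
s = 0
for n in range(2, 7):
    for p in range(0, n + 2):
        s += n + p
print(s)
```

210

n=2,p=0: s = 0+2 = 2
n=2,p=1: s = 2+3 = 5
n=2,p=2: s = 5+4 = 9
n=2,p=3: s = 9+5 = 14
n=3,p=0: s = 14+3 = 17
n=3,p=1: s = 17+4 = 21
n=3,p=2: s = 21+5 = 26
n=3,p=3: s = 26+6 = 32
n=3,p=4: s = 32+7 = 39
n=4,p=0: s = 39+4 = 43
n=4,p=1: s = 43+5 = 48
n=4,p=2: s = 48+6 = 54
n=4,p=3: s = 54+7 = 61
n=4,p=4: s = 61+8 = 69
n=4,p=5: s = 69+9 = 78
n=5,p=0: s = 78+5 = 83
n=5,p=1: s = 83+6 = 89
n=5,p=2: s = 89+7 = 96
n=5,p=3: s = 96+8 = 104
n=5,p=4: s = 104+9 = 113
n=5,p=5: s = 113+10 = 123
n=5,p=6: s = 123+11 = 134
n=6,p=0: s = 134+6 = 140
n=6,p=1: s = 140+7 = 147
n=6,p=2: s = 147+8 = 155
n=6,p=3: s = 155+9 = 164
n=6,p=4: s = 164+10 = 174
n=6,p=5: s = 174+11 = 185
n=6,p=6: s = 185+12 = 197
n=6,p=7: s = 197+13 = 210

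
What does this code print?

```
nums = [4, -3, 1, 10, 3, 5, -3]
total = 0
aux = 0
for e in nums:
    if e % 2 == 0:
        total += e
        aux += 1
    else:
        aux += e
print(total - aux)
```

e=4: even, total = 0+4 = 4; aux=1
e=-3: not even; aux=-2
e=1: not even; aux=-1
e=10: even, total = 4+10 = 14; aux=0
e=3: not even; aux=3
e=5: not even; aux=8
e=-3: not even; aux=5
total-aux = 14-5 = 9

9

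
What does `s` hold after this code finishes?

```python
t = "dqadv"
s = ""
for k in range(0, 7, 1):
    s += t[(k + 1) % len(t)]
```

'qadvdqa'

k=0: add t[1]='q' → 'q'
k=1: add t[2]='a' → 'qa'
k=2: add t[3]='d' → 'qad'
k=3: add t[4]='v' → 'qadv'
k=4: add t[0]='d' → 'qadvd'
k=5: add t[1]='q' → 'qadvdq'
k=6: add t[2]='a' → 'qadvdqa'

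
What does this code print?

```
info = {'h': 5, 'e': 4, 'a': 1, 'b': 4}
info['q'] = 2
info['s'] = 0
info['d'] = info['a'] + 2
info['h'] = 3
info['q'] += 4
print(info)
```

info['q'] = 2 → {'h': 5, 'e': 4, 'a': 1, 'b': 4, 'q': 2}
info['s'] = 0 → {'h': 5, 'e': 4, 'a': 1, 'b': 4, 'q': 2, 's': 0}
info['d'] = info['a']+2 = 3 → {'h': 5, 'e': 4, 'a': 1, 'b': 4, 'q': 2, 's': 0, 'd': 3}
info['h'] = 3 → {'h': 3, 'e': 4, 'a': 1, 'b': 4, 'q': 2, 's': 0, 'd': 3}
info['q'] = 2+4 = 6 → {'h': 3, 'e': 4, 'a': 1, 'b': 4, 'q': 6, 's': 0, 'd': 3}

{'h': 3, 'e': 4, 'a': 1, 'b': 4, 'q': 6, 's': 0, 'd': 3}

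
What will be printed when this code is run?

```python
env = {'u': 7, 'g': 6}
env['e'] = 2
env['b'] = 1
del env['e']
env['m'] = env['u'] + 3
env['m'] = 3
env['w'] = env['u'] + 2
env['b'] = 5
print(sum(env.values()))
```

30

env['e'] = 2 → {'u': 7, 'g': 6, 'e': 2}
env['b'] = 1 → {'u': 7, 'g': 6, 'e': 2, 'b': 1}
del 'e' → {'u': 7, 'g': 6, 'b': 1}
env['m'] = env['u']+3 = 10 → {'u': 7, 'g': 6, 'b': 1, 'm': 10}
env['m'] = 3 → {'u': 7, 'g': 6, 'b': 1, 'm': 3}
env['w'] = env['u']+2 = 9 → {'u': 7, 'g': 6, 'b': 1, 'm': 3, 'w': 9}
env['b'] = 5 → {'u': 7, 'g': 6, 'b': 5, 'm': 3, 'w': 9}
sum of values = 30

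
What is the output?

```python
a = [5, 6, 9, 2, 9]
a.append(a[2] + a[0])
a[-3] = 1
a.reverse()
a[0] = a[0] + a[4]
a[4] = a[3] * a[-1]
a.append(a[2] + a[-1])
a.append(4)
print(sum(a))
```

99

append a[2]+a[0] = 9+5 = 14 → [5, 6, 9, 2, 9, 14]
a[-3] = 1 → [5, 6, 9, 1, 9, 14]
reverse → [14, 9, 1, 9, 6, 5]
a[0] = a[0]+a[4] = 14+6 = 20 → [20, 9, 1, 9, 6, 5]
a[4] = a[3]*a[-1] = 9*5 = 45 → [20, 9, 1, 9, 45, 5]
append a[2]+a[-1] = 1+5 = 6 → [20, 9, 1, 9, 45, 5, 6]
append 4 → [20, 9, 1, 9, 45, 5, 6, 4]
sum = 99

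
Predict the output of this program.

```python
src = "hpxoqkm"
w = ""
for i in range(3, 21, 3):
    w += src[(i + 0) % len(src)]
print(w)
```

i=3: add src[3]='o' → 'o'
i=6: add src[6]='m' → 'om'
i=9: add src[2]='x' → 'omx'
i=12: add src[5]='k' → 'omxk'
i=15: add src[1]='p' → 'omxkp'
i=18: add src[4]='q' → 'omxkpq'

omxkpq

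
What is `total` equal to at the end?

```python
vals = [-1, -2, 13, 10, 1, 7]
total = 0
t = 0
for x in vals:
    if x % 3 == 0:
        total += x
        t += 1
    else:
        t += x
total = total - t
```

x=-1: not %3==0; t=-1
x=-2: not %3==0; t=-3
x=13: not %3==0; t=10
x=10: not %3==0; t=20
x=1: not %3==0; t=21
x=7: not %3==0; t=28
total-t = 0-28 = -28

-28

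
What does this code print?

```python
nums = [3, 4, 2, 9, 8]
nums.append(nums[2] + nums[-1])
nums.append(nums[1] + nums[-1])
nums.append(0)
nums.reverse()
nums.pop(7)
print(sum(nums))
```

47

append nums[2]+nums[-1] = 2+8 = 10 → [3, 4, 2, 9, 8, 10]
append nums[1]+nums[-1] = 4+10 = 14 → [3, 4, 2, 9, 8, 10, 14]
append 0 → [3, 4, 2, 9, 8, 10, 14, 0]
reverse → [0, 14, 10, 8, 9, 2, 4, 3]
pop(7) removes 3 → [0, 14, 10, 8, 9, 2, 4]
sum = 47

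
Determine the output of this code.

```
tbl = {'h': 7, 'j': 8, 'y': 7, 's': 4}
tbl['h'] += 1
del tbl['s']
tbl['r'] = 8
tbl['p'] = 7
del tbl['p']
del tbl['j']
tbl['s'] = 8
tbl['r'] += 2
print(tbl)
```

tbl['h'] = 7+1 = 8 → {'h': 8, 'j': 8, 'y': 7, 's': 4}
del 's' → {'h': 8, 'j': 8, 'y': 7}
tbl['r'] = 8 → {'h': 8, 'j': 8, 'y': 7, 'r': 8}
tbl['p'] = 7 → {'h': 8, 'j': 8, 'y': 7, 'r': 8, 'p': 7}
del 'p' → {'h': 8, 'j': 8, 'y': 7, 'r': 8}
del 'j' → {'h': 8, 'y': 7, 'r': 8}
tbl['s'] = 8 → {'h': 8, 'y': 7, 'r': 8, 's': 8}
tbl['r'] = 8+2 = 10 → {'h': 8, 'y': 7, 'r': 10, 's': 8}

{'h': 8, 'y': 7, 'r': 10, 's': 8}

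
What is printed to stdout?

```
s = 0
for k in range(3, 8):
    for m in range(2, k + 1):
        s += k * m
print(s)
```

k=3,m=2: s = 0+6 = 6
k=3,m=3: s = 6+9 = 15
k=4,m=2: s = 15+8 = 23
k=4,m=3: s = 23+12 = 35
k=4,m=4: s = 35+16 = 51
k=5,m=2: s = 51+10 = 61
k=5,m=3: s = 61+15 = 76
k=5,m=4: s = 76+20 = 96
k=5,m=5: s = 96+25 = 121
k=6,m=2: s = 121+12 = 133
k=6,m=3: s = 133+18 = 151
k=6,m=4: s = 151+24 = 175
k=6,m=5: s = 175+30 = 205
k=6,m=6: s = 205+36 = 241
k=7,m=2: s = 241+14 = 255
k=7,m=3: s = 255+21 = 276
k=7,m=4: s = 276+28 = 304
k=7,m=5: s = 304+35 = 339
k=7,m=6: s = 339+42 = 381
k=7,m=7: s = 381+49 = 430

430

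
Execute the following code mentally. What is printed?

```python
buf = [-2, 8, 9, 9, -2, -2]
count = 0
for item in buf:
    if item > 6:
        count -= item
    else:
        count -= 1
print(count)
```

-29

item=-2: not >6, count = 0-1 = -1
item=8: >6, count = (-1)-8 = -9
item=9: >6, count = (-9)-9 = -18
item=9: >6, count = (-18)-9 = -27
item=-2: not >6, count = (-27)-1 = -28
item=-2: not >6, count = (-28)-1 = -29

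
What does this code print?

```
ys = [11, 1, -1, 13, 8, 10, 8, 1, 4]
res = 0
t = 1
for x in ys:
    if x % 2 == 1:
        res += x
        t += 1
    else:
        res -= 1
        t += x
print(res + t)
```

x=11: odd, res = 0+11 = 11; t=2
x=1: odd, res = 11+1 = 12; t=3
x=-1: odd, res = 12+(-1) = 11; t=4
x=13: odd, res = 11+13 = 24; t=5
x=8: not odd, res = 24-1 = 23; t=13
x=10: not odd, res = 23-1 = 22; t=23
x=8: not odd, res = 22-1 = 21; t=31
x=1: odd, res = 21+1 = 22; t=32
x=4: not odd, res = 22-1 = 21; t=36
res+t = 21+36 = 57

57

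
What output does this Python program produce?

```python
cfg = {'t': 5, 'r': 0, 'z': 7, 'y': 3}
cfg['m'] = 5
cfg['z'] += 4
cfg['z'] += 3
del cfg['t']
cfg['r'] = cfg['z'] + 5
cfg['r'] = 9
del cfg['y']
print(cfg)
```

{'r': 9, 'z': 14, 'm': 5}

cfg['m'] = 5 → {'t': 5, 'r': 0, 'z': 7, 'y': 3, 'm': 5}
cfg['z'] = 7+4 = 11 → {'t': 5, 'r': 0, 'z': 11, 'y': 3, 'm': 5}
cfg['z'] = 11+3 = 14 → {'t': 5, 'r': 0, 'z': 14, 'y': 3, 'm': 5}
del 't' → {'r': 0, 'z': 14, 'y': 3, 'm': 5}
cfg['r'] = cfg['z']+5 = 19 → {'r': 19, 'z': 14, 'y': 3, 'm': 5}
cfg['r'] = 9 → {'r': 9, 'z': 14, 'y': 3, 'm': 5}
del 'y' → {'r': 9, 'z': 14, 'm': 5}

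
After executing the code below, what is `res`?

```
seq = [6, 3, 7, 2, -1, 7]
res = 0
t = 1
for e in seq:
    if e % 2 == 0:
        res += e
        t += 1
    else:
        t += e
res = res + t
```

27

e=6: even, res = 0+6 = 6; t=2
e=3: not even; t=5
e=7: not even; t=12
e=2: even, res = 6+2 = 8; t=13
e=-1: not even; t=12
e=7: not even; t=19
res+t = 8+19 = 27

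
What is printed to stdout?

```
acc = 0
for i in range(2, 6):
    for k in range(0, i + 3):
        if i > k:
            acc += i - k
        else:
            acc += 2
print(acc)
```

i=2,k=0: 2>0, acc = 0+2 = 2
i=2,k=1: 2>1, acc = 2+1 = 3
i=2,k=2: not 2>2, acc = 3+2 = 5
i=2,k=3: not 2>3, acc = 5+2 = 7
i=2,k=4: not 2>4, acc = 7+2 = 9
i=3,k=0: 3>0, acc = 9+3 = 12
i=3,k=1: 3>1, acc = 12+2 = 14
i=3,k=2: 3>2, acc = 14+1 = 15
i=3,k=3: not 3>3, acc = 15+2 = 17
i=3,k=4: not 3>4, acc = 17+2 = 19
i=3,k=5: not 3>5, acc = 19+2 = 21
i=4,k=0: 4>0, acc = 21+4 = 25
i=4,k=1: 4>1, acc = 25+3 = 28
i=4,k=2: 4>2, acc = 28+2 = 30
i=4,k=3: 4>3, acc = 30+1 = 31
i=4,k=4: not 4>4, acc = 31+2 = 33
i=4,k=5: not 4>5, acc = 33+2 = 35
i=4,k=6: not 4>6, acc = 35+2 = 37
i=5,k=0: 5>0, acc = 37+5 = 42
i=5,k=1: 5>1, acc = 42+4 = 46
i=5,k=2: 5>2, acc = 46+3 = 49
i=5,k=3: 5>3, acc = 49+2 = 51
i=5,k=4: 5>4, acc = 51+1 = 52
i=5,k=5: not 5>5, acc = 52+2 = 54
i=5,k=6: not 5>6, acc = 54+2 = 56
i=5,k=7: not 5>7, acc = 56+2 = 58

58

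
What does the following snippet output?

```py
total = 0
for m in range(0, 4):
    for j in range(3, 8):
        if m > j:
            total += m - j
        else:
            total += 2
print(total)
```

40

m=0,j=3: not 0>3, total = 0+2 = 2
m=0,j=4: not 0>4, total = 2+2 = 4
m=0,j=5: not 0>5, total = 4+2 = 6
m=0,j=6: not 0>6, total = 6+2 = 8
m=0,j=7: not 0>7, total = 8+2 = 10
m=1,j=3: not 1>3, total = 10+2 = 12
m=1,j=4: not 1>4, total = 12+2 = 14
m=1,j=5: not 1>5, total = 14+2 = 16
m=1,j=6: not 1>6, total = 16+2 = 18
m=1,j=7: not 1>7, total = 18+2 = 20
m=2,j=3: not 2>3, total = 20+2 = 22
m=2,j=4: not 2>4, total = 22+2 = 24
m=2,j=5: not 2>5, total = 24+2 = 26
m=2,j=6: not 2>6, total = 26+2 = 28
m=2,j=7: not 2>7, total = 28+2 = 30
m=3,j=3: not 3>3, total = 30+2 = 32
m=3,j=4: not 3>4, total = 32+2 = 34
m=3,j=5: not 3>5, total = 34+2 = 36
m=3,j=6: not 3>6, total = 36+2 = 38
m=3,j=7: not 3>7, total = 38+2 = 40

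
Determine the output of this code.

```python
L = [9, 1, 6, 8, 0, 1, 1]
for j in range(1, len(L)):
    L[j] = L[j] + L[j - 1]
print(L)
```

[9, 10, 16, 24, 24, 25, 26]

j=1: L[1] = 1+9 = 10 → [9, 10, 6, 8, 0, 1, 1]
j=2: L[2] = 6+10 = 16 → [9, 10, 16, 8, 0, 1, 1]
j=3: L[3] = 8+16 = 24 → [9, 10, 16, 24, 0, 1, 1]
j=4: L[4] = 0+24 = 24 → [9, 10, 16, 24, 24, 1, 1]
j=5: L[5] = 1+24 = 25 → [9, 10, 16, 24, 24, 25, 1]
j=6: L[6] = 1+25 = 26 → [9, 10, 16, 24, 24, 25, 26]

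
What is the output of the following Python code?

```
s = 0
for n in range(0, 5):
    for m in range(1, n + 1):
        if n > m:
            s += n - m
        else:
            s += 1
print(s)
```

n=1,m=1: not 1>1, s = 0+1 = 1
n=2,m=1: 2>1, s = 1+1 = 2
n=2,m=2: not 2>2, s = 2+1 = 3
n=3,m=1: 3>1, s = 3+2 = 5
n=3,m=2: 3>2, s = 5+1 = 6
n=3,m=3: not 3>3, s = 6+1 = 7
n=4,m=1: 4>1, s = 7+3 = 10
n=4,m=2: 4>2, s = 10+2 = 12
n=4,m=3: 4>3, s = 12+1 = 13
n=4,m=4: not 4>4, s = 13+1 = 14

14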